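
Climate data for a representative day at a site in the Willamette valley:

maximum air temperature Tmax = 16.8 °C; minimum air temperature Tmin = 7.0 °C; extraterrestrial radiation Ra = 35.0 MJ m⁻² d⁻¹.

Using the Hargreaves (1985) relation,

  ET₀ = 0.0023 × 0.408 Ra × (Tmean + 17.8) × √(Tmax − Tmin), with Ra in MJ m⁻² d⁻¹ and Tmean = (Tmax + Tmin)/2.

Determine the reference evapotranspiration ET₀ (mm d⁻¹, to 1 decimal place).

3.1 mm d⁻¹

Tmean = (16.8 + 7.0)/2 = 11.90 °C
0.408 Ra = 0.408 × 35.0 = 14.2800 mm/d equivalent
ET₀ = 0.0023 × 14.2800 × (11.90 + 17.8) × √9.8 = 0.0023 × 14.2800 × 29.70 × 3.1305 = 3.0537 mm/d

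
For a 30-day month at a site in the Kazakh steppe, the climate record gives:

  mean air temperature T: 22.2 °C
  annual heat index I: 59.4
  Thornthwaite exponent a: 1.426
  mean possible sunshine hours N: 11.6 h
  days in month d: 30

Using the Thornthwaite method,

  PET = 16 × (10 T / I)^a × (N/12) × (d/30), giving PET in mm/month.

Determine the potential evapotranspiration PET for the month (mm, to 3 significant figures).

101 mm

10T/I = 10 × 22.2 / 59.4 = 3.7374
(10T/I)^a = 3.7374^1.426 = 6.5537
Uncorrected PET = 16 × 6.5537 = 104.859 mm
Correction = (N/12)(d/30) = (11.6/12)(30/30) = 0.9667
PET = 104.859 × 0.9667 = 101.367 mm/month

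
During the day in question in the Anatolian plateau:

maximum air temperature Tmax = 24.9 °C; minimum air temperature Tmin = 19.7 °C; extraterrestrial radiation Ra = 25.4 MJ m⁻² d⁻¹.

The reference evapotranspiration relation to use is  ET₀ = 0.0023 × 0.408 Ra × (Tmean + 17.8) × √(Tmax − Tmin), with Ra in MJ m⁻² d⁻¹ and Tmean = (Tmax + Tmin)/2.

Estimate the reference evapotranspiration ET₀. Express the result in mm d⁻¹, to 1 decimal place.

Tmean = (24.9 + 19.7)/2 = 22.30 °C
0.408 Ra = 0.408 × 25.4 = 10.3632 mm/d equivalent
ET₀ = 0.0023 × 10.3632 × (22.30 + 17.8) × √5.2 = 0.0023 × 10.3632 × 40.10 × 2.2804 = 2.1796 mm/d

2.2 mm d⁻¹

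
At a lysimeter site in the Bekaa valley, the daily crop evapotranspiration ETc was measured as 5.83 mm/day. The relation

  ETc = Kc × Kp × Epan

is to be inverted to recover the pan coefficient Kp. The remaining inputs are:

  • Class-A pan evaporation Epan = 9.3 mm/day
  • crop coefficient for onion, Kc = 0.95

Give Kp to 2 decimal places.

ETc = Kc × Kp × Epan  ⇒  Kp = ETc / (Kc × Epan)
Kp = 5.83 / (0.95 × 9.3) = 5.83 / 8.835 = 0.6599

0.66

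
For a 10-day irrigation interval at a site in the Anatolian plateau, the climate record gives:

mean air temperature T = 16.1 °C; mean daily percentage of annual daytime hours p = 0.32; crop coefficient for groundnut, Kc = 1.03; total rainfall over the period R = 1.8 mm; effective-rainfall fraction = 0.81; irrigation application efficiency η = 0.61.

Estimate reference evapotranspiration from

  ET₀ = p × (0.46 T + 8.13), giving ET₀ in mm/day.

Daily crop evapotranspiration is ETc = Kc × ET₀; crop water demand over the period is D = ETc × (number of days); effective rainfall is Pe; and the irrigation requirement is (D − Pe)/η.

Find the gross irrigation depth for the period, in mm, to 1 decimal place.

ET₀ = 0.32 × (0.46 × 16.1 + 8.13) = 0.32 × 15.536 = 4.9715 mm/d
ETc = Kc × ET₀ = 1.03 × 4.9715 = 5.1206 mm/d
Crop demand D = ETc × 10 d = 5.1206 × 10 = 51.206 mm
Pe = 0.81 × 1.8 = 1.458 mm
D − Pe = 51.206 − 1.458 = 49.748 mm
Gross irrigation = 49.748 / 0.61 = 81.554 mm

81.6 mm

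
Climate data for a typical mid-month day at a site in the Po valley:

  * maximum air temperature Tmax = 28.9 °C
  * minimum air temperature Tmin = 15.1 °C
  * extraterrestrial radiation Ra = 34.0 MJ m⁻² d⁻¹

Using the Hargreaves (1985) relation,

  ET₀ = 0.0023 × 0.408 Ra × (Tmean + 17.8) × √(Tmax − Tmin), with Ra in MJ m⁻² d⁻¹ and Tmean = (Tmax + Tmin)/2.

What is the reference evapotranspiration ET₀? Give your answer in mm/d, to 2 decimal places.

4.72 mm/d

Tmean = (28.9 + 15.1)/2 = 22.00 °C
0.408 Ra = 0.408 × 34.0 = 13.8720 mm/d equivalent
ET₀ = 0.0023 × 13.8720 × (22.00 + 17.8) × √13.8 = 0.0023 × 13.8720 × 39.80 × 3.7148 = 4.7172 mm/d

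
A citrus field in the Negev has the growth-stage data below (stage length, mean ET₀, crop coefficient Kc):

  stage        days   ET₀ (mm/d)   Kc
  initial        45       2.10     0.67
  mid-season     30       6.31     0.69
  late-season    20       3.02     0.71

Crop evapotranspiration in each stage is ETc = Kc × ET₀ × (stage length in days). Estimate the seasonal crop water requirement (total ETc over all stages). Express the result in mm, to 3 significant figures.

237 mm

initial: 0.67 × 2.10 × 45 = 63.32 mm
mid-season: 0.69 × 6.31 × 30 = 130.62 mm
late-season: 0.71 × 3.02 × 20 = 42.88 mm
Seasonal total = 236.82 mm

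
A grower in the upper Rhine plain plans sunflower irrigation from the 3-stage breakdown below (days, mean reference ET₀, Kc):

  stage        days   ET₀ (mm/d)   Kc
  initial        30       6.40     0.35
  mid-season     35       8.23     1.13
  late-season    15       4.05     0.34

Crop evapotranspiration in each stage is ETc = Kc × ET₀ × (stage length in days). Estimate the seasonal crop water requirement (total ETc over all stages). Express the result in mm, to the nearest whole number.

initial: 0.35 × 6.40 × 30 = 67.20 mm
mid-season: 1.13 × 8.23 × 35 = 325.50 mm
late-season: 0.34 × 4.05 × 15 = 20.66 mm
Seasonal total = 413.36 mm

413 mm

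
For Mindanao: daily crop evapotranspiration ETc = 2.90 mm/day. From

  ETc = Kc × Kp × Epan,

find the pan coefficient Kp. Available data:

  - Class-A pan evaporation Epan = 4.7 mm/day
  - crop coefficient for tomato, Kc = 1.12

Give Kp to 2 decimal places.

ETc = Kc × Kp × Epan  ⇒  Kp = ETc / (Kc × Epan)
Kp = 2.90 / (1.12 × 4.7) = 2.90 / 5.264 = 0.5509

0.55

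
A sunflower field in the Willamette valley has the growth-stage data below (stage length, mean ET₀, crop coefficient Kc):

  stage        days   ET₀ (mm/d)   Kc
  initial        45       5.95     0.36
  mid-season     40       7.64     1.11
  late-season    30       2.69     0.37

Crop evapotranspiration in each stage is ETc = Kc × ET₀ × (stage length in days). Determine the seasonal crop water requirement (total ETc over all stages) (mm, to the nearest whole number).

465 mm

initial: 0.36 × 5.95 × 45 = 96.39 mm
mid-season: 1.11 × 7.64 × 40 = 339.22 mm
late-season: 0.37 × 2.69 × 30 = 29.86 mm
Seasonal total = 465.47 mm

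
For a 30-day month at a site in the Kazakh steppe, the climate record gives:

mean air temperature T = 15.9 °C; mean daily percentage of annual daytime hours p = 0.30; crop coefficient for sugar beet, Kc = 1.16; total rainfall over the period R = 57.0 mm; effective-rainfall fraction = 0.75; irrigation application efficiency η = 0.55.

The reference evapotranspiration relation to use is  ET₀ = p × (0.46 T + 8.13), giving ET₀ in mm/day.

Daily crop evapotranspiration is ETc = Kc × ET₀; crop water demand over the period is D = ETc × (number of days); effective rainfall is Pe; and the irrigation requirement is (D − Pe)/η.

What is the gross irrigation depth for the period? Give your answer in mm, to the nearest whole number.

215 mm

ET₀ = 0.30 × (0.46 × 15.9 + 8.13) = 0.30 × 15.444 = 4.6332 mm/d
ETc = Kc × ET₀ = 1.16 × 4.6332 = 5.3745 mm/d
Crop demand D = ETc × 30 d = 5.3745 × 30 = 161.235 mm
Pe = 0.75 × 57.0 = 42.750 mm
D − Pe = 161.235 − 42.750 = 118.485 mm
Gross irrigation = 118.485 / 0.55 = 215.427 mm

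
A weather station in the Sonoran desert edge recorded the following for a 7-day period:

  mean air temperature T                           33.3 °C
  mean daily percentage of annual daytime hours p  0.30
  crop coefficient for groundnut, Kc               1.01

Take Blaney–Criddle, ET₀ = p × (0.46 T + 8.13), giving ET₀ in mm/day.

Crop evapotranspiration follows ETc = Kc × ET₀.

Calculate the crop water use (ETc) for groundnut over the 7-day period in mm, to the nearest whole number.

ET₀ = 0.30 × (0.46 × 33.3 + 8.13) = 0.30 × 23.448 = 7.0344 mm/d
ETc = Kc × ET₀ = 1.01 × 7.0344 = 7.1047 mm/d
Over 7 days: 7.1047 × 7 = 49.733 mm

50 mm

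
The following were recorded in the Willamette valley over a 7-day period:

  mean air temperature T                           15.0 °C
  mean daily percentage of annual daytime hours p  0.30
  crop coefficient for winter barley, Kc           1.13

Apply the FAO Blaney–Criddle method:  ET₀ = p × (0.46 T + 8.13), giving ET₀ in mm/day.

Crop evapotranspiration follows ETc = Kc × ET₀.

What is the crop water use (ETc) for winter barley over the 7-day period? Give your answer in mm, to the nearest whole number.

36 mm

ET₀ = 0.30 × (0.46 × 15.0 + 8.13) = 0.30 × 15.030 = 4.5090 mm/d
ETc = Kc × ET₀ = 1.13 × 4.5090 = 5.0952 mm/d
Over 7 days: 5.0952 × 7 = 35.666 mm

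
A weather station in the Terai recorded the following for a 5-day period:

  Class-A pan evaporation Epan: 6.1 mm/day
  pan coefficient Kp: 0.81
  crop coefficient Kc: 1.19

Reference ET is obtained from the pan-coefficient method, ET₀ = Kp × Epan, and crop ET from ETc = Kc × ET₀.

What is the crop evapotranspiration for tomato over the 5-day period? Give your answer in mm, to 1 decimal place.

29.4 mm

ET₀ = 0.81 × 6.1 = 4.9410 mm/d
ETc = Kc × ET₀ = 1.19 × 4.9410 = 5.8798 mm/d
Over 5 days: 5.8798 × 5 = 29.399 mm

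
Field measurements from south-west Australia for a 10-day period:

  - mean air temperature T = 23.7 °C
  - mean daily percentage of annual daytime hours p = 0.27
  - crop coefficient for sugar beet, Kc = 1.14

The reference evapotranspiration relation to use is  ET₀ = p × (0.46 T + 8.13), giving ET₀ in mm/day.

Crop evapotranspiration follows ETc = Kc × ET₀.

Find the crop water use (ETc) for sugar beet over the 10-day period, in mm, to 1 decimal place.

58.6 mm

ET₀ = 0.27 × (0.46 × 23.7 + 8.13) = 0.27 × 19.032 = 5.1386 mm/d
ETc = Kc × ET₀ = 1.14 × 5.1386 = 5.8580 mm/d
Over 10 days: 5.8580 × 10 = 58.580 mm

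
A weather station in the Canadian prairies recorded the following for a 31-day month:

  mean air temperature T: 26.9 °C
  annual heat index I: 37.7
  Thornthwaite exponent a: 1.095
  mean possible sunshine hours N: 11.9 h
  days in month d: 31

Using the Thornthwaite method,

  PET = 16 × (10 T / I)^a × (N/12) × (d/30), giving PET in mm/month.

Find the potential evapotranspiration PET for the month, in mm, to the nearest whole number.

141 mm

10T/I = 10 × 26.9 / 37.7 = 7.1353
(10T/I)^a = 7.1353^1.095 = 8.5998
Uncorrected PET = 16 × 8.5998 = 137.597 mm
Correction = (N/12)(d/30) = (11.9/12)(31/30) = 1.0247
PET = 137.597 × 1.0247 = 140.996 mm/month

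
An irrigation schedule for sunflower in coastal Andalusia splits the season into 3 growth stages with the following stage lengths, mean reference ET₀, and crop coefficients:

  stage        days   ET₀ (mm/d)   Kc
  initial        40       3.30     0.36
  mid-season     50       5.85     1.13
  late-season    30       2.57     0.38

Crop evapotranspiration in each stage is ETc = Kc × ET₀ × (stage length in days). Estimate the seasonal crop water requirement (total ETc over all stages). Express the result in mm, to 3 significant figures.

initial: 0.36 × 3.30 × 40 = 47.52 mm
mid-season: 1.13 × 5.85 × 50 = 330.53 mm
late-season: 0.38 × 2.57 × 30 = 29.30 mm
Seasonal total = 407.35 mm

407 mm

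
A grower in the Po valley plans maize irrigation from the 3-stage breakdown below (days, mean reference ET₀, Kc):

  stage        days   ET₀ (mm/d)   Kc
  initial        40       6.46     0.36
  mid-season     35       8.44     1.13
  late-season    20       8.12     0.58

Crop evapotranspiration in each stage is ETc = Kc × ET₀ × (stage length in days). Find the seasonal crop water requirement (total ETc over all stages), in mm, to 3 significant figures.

521 mm

initial: 0.36 × 6.46 × 40 = 93.02 mm
mid-season: 1.13 × 8.44 × 35 = 333.80 mm
late-season: 0.58 × 8.12 × 20 = 94.19 mm
Seasonal total = 521.01 mm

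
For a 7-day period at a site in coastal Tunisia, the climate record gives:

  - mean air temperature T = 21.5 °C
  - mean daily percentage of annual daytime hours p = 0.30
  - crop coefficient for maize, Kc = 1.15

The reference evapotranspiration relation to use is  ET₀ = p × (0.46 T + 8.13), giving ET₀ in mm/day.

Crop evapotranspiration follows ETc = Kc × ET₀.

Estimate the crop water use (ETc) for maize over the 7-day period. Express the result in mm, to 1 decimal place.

ET₀ = 0.30 × (0.46 × 21.5 + 8.13) = 0.30 × 18.020 = 5.4060 mm/d
ETc = Kc × ET₀ = 1.15 × 5.4060 = 6.2169 mm/d
Over 7 days: 6.2169 × 7 = 43.518 mm

43.5 mm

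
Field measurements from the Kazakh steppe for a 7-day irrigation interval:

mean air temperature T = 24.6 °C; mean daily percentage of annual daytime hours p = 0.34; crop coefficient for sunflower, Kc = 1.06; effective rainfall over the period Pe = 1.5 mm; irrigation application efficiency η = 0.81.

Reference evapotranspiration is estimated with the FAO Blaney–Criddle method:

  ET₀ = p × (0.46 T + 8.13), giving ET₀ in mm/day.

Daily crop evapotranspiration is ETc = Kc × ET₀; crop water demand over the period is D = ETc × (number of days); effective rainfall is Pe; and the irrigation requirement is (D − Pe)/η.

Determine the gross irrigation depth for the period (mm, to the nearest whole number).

59 mm

ET₀ = 0.34 × (0.46 × 24.6 + 8.13) = 0.34 × 19.446 = 6.6116 mm/d
ETc = Kc × ET₀ = 1.06 × 6.6116 = 7.0083 mm/d
Crop demand D = ETc × 7 d = 7.0083 × 7 = 49.058 mm
D − Pe = 49.058 − 1.5 = 47.558 mm
Gross irrigation = 47.558 / 0.81 = 58.714 mm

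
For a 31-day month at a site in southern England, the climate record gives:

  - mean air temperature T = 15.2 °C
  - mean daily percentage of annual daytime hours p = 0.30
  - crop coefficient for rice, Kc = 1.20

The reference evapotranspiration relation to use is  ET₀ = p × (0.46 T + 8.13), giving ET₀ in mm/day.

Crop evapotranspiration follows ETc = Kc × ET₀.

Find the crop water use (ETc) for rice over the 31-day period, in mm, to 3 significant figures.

ET₀ = 0.30 × (0.46 × 15.2 + 8.13) = 0.30 × 15.122 = 4.5366 mm/d
ETc = Kc × ET₀ = 1.20 × 4.5366 = 5.4439 mm/d
Over 31 days: 5.4439 × 31 = 168.761 mm

169 mm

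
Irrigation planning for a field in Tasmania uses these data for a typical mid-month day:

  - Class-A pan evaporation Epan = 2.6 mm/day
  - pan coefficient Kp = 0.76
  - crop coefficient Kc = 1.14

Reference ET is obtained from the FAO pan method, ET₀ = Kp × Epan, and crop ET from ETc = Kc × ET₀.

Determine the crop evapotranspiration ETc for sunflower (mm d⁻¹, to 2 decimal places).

ET₀ = 0.76 × 2.6 = 1.9760 mm/d
ETc = Kc × ET₀ = 1.14 × 1.9760 = 2.2526 mm/d

2.25 mm d⁻¹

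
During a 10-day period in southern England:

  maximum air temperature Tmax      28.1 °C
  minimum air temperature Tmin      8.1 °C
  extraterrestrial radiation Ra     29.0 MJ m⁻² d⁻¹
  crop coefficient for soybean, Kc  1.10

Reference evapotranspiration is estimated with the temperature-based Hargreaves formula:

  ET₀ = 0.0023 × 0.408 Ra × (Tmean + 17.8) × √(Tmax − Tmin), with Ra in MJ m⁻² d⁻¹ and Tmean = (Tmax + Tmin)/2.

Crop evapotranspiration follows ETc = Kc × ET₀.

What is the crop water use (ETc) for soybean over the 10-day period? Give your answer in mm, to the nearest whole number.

48 mm

Tmean = (28.1 + 8.1)/2 = 18.10 °C
0.408 Ra = 0.408 × 29.0 = 11.8320 mm/d equivalent
ET₀ = 0.0023 × 11.8320 × (18.10 + 17.8) × √20.0 = 0.0023 × 11.8320 × 35.90 × 4.4721 = 4.3691 mm/d
ETc = Kc × ET₀ = 1.10 × 4.3691 = 4.8060 mm/d
Over 10 days: 4.8060 × 10 = 48.060 mm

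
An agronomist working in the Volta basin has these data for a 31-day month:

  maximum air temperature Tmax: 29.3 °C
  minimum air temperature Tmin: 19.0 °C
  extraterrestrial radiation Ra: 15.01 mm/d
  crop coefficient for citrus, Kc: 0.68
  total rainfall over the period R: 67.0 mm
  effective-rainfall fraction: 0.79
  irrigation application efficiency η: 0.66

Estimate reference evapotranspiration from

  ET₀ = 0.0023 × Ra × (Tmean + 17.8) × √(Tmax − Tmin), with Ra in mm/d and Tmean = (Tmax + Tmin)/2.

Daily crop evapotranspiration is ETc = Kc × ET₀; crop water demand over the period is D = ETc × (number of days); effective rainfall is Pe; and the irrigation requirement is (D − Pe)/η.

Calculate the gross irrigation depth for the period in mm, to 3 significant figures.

68.3 mm

Tmean = (29.3 + 19.0)/2 = 24.15 °C
ET₀ = 0.0023 × 15.01 × (24.15 + 17.8) × √10.3 = 0.0023 × 15.01 × 41.95 × 3.2094 = 4.6480 mm/d
ETc = Kc × ET₀ = 0.68 × 4.6480 = 3.1606 mm/d
Crop demand D = ETc × 31 d = 3.1606 × 31 = 97.979 mm
Pe = 0.79 × 67.0 = 52.930 mm
D − Pe = 97.979 − 52.930 = 45.049 mm
Gross irrigation = 45.049 / 0.66 = 68.256 mm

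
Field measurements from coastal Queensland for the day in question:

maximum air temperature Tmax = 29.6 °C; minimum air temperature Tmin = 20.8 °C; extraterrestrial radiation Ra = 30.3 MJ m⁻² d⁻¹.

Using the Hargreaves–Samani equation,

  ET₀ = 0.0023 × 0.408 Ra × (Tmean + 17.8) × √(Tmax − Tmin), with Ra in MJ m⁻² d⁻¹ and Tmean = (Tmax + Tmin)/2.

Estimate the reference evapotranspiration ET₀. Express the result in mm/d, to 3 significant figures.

3.63 mm/d

Tmean = (29.6 + 20.8)/2 = 25.20 °C
0.408 Ra = 0.408 × 30.3 = 12.3624 mm/d equivalent
ET₀ = 0.0023 × 12.3624 × (25.20 + 17.8) × √8.8 = 0.0023 × 12.3624 × 43.00 × 2.9665 = 3.6270 mm/d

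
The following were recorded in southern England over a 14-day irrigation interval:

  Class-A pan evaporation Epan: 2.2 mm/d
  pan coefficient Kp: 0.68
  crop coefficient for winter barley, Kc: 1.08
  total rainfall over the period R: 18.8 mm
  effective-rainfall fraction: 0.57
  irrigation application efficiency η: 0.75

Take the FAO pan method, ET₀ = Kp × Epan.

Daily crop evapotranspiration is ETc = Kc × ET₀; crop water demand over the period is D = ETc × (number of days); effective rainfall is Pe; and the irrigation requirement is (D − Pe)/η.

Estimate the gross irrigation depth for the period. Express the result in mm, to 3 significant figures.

15.9 mm

ET₀ = 0.68 × 2.2 = 1.4960 mm/d
ETc = Kc × ET₀ = 1.08 × 1.4960 = 1.6157 mm/d
Crop demand D = ETc × 14 d = 1.6157 × 14 = 22.620 mm
Pe = 0.57 × 18.8 = 10.716 mm
D − Pe = 22.620 − 10.716 = 11.904 mm
Gross irrigation = 11.904 / 0.75 = 15.872 mm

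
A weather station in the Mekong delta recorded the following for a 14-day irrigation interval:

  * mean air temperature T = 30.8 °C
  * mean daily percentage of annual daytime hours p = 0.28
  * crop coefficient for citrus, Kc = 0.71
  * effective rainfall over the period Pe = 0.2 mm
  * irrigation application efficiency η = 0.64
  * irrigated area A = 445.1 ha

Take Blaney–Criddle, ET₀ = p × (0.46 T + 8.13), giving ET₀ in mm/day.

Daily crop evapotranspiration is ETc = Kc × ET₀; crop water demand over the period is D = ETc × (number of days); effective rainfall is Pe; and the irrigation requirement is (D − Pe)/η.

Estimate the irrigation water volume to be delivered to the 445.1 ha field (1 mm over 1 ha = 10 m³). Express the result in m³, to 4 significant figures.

430200 m³

ET₀ = 0.28 × (0.46 × 30.8 + 8.13) = 0.28 × 22.298 = 6.2434 mm/d
ETc = Kc × ET₀ = 0.71 × 6.2434 = 4.4328 mm/d
Crop demand D = ETc × 14 d = 4.4328 × 14 = 62.059 mm
D − Pe = 62.059 − 0.2 = 61.859 mm
Gross irrigation = 61.859 / 0.64 = 96.655 mm
Volume = 96.655 mm × 445.1 ha × 10 = 430211.4 m³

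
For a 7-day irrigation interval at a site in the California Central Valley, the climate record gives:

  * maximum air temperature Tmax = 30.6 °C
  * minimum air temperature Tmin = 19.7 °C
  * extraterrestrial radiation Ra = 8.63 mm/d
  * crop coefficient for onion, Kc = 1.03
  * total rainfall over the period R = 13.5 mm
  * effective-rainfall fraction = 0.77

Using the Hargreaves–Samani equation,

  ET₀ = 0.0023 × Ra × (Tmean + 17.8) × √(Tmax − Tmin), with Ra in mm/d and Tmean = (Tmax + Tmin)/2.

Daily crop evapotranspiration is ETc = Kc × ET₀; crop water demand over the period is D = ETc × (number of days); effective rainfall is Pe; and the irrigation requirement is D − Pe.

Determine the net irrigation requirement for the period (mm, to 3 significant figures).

Tmean = (30.6 + 19.7)/2 = 25.15 °C
ET₀ = 0.0023 × 8.63 × (25.15 + 17.8) × √10.9 = 0.0023 × 8.63 × 42.95 × 3.3015 = 2.8146 mm/d
ETc = Kc × ET₀ = 1.03 × 2.8146 = 2.8990 mm/d
Crop demand D = ETc × 7 d = 2.8990 × 7 = 20.293 mm
Pe = 0.77 × 13.5 = 10.395 mm
D − Pe = 20.293 − 10.395 = 9.898 mm

9.90 mm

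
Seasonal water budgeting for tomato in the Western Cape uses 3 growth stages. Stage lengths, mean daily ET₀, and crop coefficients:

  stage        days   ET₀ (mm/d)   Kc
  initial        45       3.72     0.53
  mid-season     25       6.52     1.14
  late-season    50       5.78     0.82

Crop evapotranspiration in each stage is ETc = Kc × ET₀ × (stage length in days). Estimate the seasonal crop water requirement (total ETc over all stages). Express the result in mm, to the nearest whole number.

512 mm

initial: 0.53 × 3.72 × 45 = 88.72 mm
mid-season: 1.14 × 6.52 × 25 = 185.82 mm
late-season: 0.82 × 5.78 × 50 = 236.98 mm
Seasonal total = 511.52 mm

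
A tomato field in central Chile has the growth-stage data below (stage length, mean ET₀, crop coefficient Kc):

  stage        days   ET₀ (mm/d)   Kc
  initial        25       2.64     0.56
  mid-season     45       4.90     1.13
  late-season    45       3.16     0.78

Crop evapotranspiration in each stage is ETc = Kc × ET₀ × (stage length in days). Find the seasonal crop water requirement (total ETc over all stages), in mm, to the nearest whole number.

397 mm

initial: 0.56 × 2.64 × 25 = 36.96 mm
mid-season: 1.13 × 4.90 × 45 = 249.17 mm
late-season: 0.78 × 3.16 × 45 = 110.92 mm
Seasonal total = 397.05 mm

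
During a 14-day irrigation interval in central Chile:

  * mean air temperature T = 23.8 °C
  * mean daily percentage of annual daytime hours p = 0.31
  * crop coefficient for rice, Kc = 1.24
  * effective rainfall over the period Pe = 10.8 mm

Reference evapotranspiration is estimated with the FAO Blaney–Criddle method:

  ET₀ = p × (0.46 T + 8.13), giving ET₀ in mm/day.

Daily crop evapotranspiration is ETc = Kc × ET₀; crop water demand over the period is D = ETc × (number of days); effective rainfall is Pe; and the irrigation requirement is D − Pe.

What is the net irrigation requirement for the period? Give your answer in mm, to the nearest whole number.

ET₀ = 0.31 × (0.46 × 23.8 + 8.13) = 0.31 × 19.078 = 5.9142 mm/d
ETc = Kc × ET₀ = 1.24 × 5.9142 = 7.3336 mm/d
Crop demand D = ETc × 14 d = 7.3336 × 14 = 102.670 mm
D − Pe = 102.670 − 10.8 = 91.870 mm

92 mm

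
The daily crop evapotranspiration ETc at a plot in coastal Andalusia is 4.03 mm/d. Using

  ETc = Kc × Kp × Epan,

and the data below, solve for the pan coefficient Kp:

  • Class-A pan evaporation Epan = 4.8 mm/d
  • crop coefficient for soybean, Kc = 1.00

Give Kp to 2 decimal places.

0.84

ETc = Kc × Kp × Epan  ⇒  Kp = ETc / (Kc × Epan)
Kp = 4.03 / (1.00 × 4.8) = 4.03 / 4.800 = 0.8396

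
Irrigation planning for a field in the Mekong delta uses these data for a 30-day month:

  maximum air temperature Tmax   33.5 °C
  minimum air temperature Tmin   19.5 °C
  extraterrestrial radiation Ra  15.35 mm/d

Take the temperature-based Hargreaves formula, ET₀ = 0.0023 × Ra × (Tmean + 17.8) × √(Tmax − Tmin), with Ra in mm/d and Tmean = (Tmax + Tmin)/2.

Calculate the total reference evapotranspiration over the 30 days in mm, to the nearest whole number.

Tmean = (33.5 + 19.5)/2 = 26.50 °C
ET₀ = 0.0023 × 15.35 × (26.50 + 17.8) × √14.0 = 0.0023 × 15.35 × 44.30 × 3.7417 = 5.8521 mm/d
Over 30 days: 5.8521 × 30 = 175.563 mm

176 mm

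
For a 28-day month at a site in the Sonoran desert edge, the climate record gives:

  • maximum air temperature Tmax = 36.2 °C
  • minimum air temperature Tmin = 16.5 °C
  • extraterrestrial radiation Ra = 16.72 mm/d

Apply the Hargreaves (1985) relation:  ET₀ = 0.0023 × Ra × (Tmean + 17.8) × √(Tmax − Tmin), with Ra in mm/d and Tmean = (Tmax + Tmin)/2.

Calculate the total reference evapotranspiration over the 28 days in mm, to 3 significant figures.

211 mm

Tmean = (36.2 + 16.5)/2 = 26.35 °C
ET₀ = 0.0023 × 16.72 × (26.35 + 17.8) × √19.7 = 0.0023 × 16.72 × 44.15 × 4.4385 = 7.5358 mm/d
Over 28 days: 7.5358 × 28 = 211.002 mm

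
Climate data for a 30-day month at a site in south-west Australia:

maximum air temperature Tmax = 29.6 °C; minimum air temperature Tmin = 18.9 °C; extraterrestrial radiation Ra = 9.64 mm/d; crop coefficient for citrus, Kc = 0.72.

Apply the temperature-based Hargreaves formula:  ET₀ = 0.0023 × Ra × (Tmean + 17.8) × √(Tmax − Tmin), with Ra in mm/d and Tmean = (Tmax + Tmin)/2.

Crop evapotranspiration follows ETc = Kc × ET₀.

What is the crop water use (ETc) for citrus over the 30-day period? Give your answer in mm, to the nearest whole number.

Tmean = (29.6 + 18.9)/2 = 24.25 °C
ET₀ = 0.0023 × 9.64 × (24.25 + 17.8) × √10.7 = 0.0023 × 9.64 × 42.05 × 3.2711 = 3.0498 mm/d
ETc = Kc × ET₀ = 0.72 × 3.0498 = 2.1959 mm/d
Over 30 days: 2.1959 × 30 = 65.877 mm

66 mm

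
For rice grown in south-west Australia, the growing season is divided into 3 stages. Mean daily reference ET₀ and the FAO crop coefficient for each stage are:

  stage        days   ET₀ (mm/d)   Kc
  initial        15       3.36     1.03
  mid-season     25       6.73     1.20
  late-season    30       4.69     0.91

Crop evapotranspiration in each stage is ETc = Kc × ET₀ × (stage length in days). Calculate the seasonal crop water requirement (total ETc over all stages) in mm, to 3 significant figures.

382 mm

initial: 1.03 × 3.36 × 15 = 51.91 mm
mid-season: 1.20 × 6.73 × 25 = 201.90 mm
late-season: 0.91 × 4.69 × 30 = 128.04 mm
Seasonal total = 381.85 mm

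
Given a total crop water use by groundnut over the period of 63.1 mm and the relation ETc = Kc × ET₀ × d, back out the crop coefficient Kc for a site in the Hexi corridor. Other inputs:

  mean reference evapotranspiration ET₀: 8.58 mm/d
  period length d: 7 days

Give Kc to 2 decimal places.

1.05

ETc = Kc × ET₀ × d  ⇒  Kc = ETc / (ET₀ × d)
Kc = 63.1 / (8.58 × 7) = 63.1 / 60.06 = 1.0506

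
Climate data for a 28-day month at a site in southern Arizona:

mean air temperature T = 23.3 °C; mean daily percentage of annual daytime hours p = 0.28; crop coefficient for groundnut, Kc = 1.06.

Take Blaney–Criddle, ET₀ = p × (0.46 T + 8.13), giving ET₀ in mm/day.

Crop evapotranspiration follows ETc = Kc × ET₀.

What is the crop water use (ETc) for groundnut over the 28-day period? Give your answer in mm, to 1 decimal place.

156.6 mm

ET₀ = 0.28 × (0.46 × 23.3 + 8.13) = 0.28 × 18.848 = 5.2774 mm/d
ETc = Kc × ET₀ = 1.06 × 5.2774 = 5.5940 mm/d
Over 28 days: 5.5940 × 28 = 156.632 mm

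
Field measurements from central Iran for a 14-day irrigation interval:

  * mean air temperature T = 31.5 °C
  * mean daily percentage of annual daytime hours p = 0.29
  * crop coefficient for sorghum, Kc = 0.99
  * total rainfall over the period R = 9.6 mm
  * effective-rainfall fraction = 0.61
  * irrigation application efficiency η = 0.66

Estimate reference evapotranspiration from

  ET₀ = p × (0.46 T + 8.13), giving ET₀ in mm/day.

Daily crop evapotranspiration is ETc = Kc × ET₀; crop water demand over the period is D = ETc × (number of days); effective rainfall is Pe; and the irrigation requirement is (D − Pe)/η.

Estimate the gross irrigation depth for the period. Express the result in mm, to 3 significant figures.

129 mm

ET₀ = 0.29 × (0.46 × 31.5 + 8.13) = 0.29 × 22.620 = 6.5598 mm/d
ETc = Kc × ET₀ = 0.99 × 6.5598 = 6.4942 mm/d
Crop demand D = ETc × 14 d = 6.4942 × 14 = 90.919 mm
Pe = 0.61 × 9.6 = 5.856 mm
D − Pe = 90.919 − 5.856 = 85.063 mm
Gross irrigation = 85.063 / 0.66 = 128.883 mm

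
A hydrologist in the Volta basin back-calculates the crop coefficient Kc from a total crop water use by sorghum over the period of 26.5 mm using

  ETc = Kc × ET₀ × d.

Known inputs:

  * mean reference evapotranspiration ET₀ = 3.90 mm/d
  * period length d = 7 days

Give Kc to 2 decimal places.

ETc = Kc × ET₀ × d  ⇒  Kc = ETc / (ET₀ × d)
Kc = 26.5 / (3.90 × 7) = 26.5 / 27.30 = 0.9707

0.97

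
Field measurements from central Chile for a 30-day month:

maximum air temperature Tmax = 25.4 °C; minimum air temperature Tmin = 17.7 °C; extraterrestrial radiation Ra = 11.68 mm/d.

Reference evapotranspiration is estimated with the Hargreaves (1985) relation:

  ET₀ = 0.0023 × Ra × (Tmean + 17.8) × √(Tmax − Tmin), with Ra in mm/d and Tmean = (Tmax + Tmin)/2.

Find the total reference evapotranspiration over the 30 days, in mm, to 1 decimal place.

Tmean = (25.4 + 17.7)/2 = 21.55 °C
ET₀ = 0.0023 × 11.68 × (21.55 + 17.8) × √7.7 = 0.0023 × 11.68 × 39.35 × 2.7749 = 2.9333 mm/d
Over 30 days: 2.9333 × 30 = 87.999 mm

88.0 mm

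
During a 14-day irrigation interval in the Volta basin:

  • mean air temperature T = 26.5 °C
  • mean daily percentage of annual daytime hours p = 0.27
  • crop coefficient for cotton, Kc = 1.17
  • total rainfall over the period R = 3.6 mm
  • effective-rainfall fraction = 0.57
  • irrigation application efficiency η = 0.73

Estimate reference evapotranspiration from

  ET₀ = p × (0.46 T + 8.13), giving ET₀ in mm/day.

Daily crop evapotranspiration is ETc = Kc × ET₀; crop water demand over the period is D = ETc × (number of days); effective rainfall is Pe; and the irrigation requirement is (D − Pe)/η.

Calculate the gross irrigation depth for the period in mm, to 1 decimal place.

120.3 mm

ET₀ = 0.27 × (0.46 × 26.5 + 8.13) = 0.27 × 20.320 = 5.4864 mm/d
ETc = Kc × ET₀ = 1.17 × 5.4864 = 6.4191 mm/d
Crop demand D = ETc × 14 d = 6.4191 × 14 = 89.867 mm
Pe = 0.57 × 3.6 = 2.052 mm
D − Pe = 89.867 − 2.052 = 87.815 mm
Gross irrigation = 87.815 / 0.73 = 120.295 mm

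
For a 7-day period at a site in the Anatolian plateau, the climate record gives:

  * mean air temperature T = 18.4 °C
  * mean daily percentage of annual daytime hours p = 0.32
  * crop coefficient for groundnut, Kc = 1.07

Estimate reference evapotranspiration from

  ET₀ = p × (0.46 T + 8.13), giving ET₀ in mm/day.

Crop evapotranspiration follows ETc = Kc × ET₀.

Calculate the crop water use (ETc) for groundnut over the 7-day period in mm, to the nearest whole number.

40 mm

ET₀ = 0.32 × (0.46 × 18.4 + 8.13) = 0.32 × 16.594 = 5.3101 mm/d
ETc = Kc × ET₀ = 1.07 × 5.3101 = 5.6818 mm/d
Over 7 days: 5.6818 × 7 = 39.773 mm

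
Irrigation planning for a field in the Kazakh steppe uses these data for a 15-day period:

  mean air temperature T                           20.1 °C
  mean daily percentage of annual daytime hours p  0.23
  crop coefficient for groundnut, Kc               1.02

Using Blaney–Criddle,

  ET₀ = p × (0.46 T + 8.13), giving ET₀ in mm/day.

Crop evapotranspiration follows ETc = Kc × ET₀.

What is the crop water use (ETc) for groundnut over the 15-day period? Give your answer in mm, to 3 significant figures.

ET₀ = 0.23 × (0.46 × 20.1 + 8.13) = 0.23 × 17.376 = 3.9965 mm/d
ETc = Kc × ET₀ = 1.02 × 3.9965 = 4.0764 mm/d
Over 15 days: 4.0764 × 15 = 61.146 mm

61.1 mm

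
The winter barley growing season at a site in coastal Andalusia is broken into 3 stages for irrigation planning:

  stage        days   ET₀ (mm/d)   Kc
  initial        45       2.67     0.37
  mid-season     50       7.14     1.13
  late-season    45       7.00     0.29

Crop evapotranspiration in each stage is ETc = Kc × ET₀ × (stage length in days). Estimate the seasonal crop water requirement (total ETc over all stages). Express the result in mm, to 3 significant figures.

initial: 0.37 × 2.67 × 45 = 44.46 mm
mid-season: 1.13 × 7.14 × 50 = 403.41 mm
late-season: 0.29 × 7.00 × 45 = 91.35 mm
Seasonal total = 539.22 mm

539 mm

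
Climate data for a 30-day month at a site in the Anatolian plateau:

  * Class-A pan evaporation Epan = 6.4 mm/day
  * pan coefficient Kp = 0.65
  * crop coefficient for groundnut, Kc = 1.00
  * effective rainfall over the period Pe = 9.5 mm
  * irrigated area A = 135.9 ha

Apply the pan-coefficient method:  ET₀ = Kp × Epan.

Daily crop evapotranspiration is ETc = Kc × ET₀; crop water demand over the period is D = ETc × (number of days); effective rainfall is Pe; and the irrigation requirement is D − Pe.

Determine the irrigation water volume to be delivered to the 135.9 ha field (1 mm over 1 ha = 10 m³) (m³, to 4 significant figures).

ET₀ = 0.65 × 6.4 = 4.1600 mm/d
ETc = Kc × ET₀ = 1.00 × 4.1600 = 4.1600 mm/d
Crop demand D = ETc × 30 d = 4.1600 × 30 = 124.800 mm
D − Pe = 124.800 − 9.5 = 115.300 mm
Volume = 115.300 mm × 135.9 ha × 10 = 156692.7 m³

156700 m³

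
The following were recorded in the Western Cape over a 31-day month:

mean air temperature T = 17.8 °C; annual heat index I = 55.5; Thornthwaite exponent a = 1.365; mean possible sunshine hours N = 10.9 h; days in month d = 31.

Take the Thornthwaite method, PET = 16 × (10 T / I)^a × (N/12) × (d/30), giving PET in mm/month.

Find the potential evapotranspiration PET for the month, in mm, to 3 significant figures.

10T/I = 10 × 17.8 / 55.5 = 3.2072
(10T/I)^a = 3.2072^1.365 = 4.9075
Uncorrected PET = 16 × 4.9075 = 78.520 mm
Correction = (N/12)(d/30) = (10.9/12)(31/30) = 0.9386
PET = 78.520 × 0.9386 = 73.699 mm/month

73.7 mm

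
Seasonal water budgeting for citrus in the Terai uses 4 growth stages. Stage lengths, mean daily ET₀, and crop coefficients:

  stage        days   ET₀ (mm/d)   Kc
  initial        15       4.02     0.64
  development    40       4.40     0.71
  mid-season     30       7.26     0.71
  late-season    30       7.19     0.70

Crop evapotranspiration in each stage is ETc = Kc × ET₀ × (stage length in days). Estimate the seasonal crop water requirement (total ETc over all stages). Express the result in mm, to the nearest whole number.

469 mm

initial: 0.64 × 4.02 × 15 = 38.59 mm
development: 0.71 × 4.40 × 40 = 124.96 mm
mid-season: 0.71 × 7.26 × 30 = 154.64 mm
late-season: 0.70 × 7.19 × 30 = 150.99 mm
Seasonal total = 469.18 mm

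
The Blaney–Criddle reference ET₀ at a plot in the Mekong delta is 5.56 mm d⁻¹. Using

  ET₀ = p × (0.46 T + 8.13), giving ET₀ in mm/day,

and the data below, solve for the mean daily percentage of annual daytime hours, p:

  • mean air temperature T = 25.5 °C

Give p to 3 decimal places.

p = ET₀ / (0.46 T + 8.13) = 5.56 / (0.46 × 25.5 + 8.13) = 5.56 / 19.860 = 0.2800

0.280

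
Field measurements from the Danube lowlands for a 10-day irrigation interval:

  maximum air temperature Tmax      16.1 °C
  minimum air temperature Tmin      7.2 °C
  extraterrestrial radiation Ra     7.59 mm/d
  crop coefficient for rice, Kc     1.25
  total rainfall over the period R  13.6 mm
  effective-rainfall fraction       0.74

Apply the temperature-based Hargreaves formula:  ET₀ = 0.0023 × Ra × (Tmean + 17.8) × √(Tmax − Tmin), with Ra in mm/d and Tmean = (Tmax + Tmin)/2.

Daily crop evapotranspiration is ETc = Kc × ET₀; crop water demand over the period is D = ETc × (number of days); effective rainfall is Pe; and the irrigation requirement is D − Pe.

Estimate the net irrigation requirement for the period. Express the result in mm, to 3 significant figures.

Tmean = (16.1 + 7.2)/2 = 11.65 °C
ET₀ = 0.0023 × 7.59 × (11.65 + 17.8) × √8.9 = 0.0023 × 7.59 × 29.45 × 2.9833 = 1.5337 mm/d
ETc = Kc × ET₀ = 1.25 × 1.5337 = 1.9171 mm/d
Crop demand D = ETc × 10 d = 1.9171 × 10 = 19.171 mm
Pe = 0.74 × 13.6 = 10.064 mm
D − Pe = 19.171 − 10.064 = 9.107 mm

9.11 mm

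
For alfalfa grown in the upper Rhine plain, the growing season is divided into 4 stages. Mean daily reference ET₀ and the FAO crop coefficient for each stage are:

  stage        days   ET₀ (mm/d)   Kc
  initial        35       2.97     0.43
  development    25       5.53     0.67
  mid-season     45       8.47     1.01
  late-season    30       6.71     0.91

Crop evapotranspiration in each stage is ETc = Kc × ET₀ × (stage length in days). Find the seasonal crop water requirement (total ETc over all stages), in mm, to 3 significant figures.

705 mm

initial: 0.43 × 2.97 × 35 = 44.70 mm
development: 0.67 × 5.53 × 25 = 92.63 mm
mid-season: 1.01 × 8.47 × 45 = 384.96 mm
late-season: 0.91 × 6.71 × 30 = 183.18 mm
Seasonal total = 705.47 mm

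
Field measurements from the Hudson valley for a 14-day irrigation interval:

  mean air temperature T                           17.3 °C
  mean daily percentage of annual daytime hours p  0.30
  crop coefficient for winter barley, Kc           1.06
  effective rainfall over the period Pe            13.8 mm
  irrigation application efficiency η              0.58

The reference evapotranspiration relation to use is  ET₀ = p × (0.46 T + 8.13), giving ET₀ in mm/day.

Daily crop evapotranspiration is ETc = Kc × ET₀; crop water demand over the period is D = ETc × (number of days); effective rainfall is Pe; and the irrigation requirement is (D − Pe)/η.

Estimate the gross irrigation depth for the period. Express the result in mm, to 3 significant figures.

ET₀ = 0.30 × (0.46 × 17.3 + 8.13) = 0.30 × 16.088 = 4.8264 mm/d
ETc = Kc × ET₀ = 1.06 × 4.8264 = 5.1160 mm/d
Crop demand D = ETc × 14 d = 5.1160 × 14 = 71.624 mm
D − Pe = 71.624 − 13.8 = 57.824 mm
Gross irrigation = 57.824 / 0.58 = 99.697 mm

99.7 mm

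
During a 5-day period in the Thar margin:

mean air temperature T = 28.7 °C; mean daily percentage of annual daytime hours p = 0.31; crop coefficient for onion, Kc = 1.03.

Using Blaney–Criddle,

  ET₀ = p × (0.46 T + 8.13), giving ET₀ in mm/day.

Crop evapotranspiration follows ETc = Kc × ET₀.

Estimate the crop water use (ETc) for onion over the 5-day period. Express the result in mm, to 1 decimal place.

34.1 mm

ET₀ = 0.31 × (0.46 × 28.7 + 8.13) = 0.31 × 21.332 = 6.6129 mm/d
ETc = Kc × ET₀ = 1.03 × 6.6129 = 6.8113 mm/d
Over 5 days: 6.8113 × 5 = 34.057 mm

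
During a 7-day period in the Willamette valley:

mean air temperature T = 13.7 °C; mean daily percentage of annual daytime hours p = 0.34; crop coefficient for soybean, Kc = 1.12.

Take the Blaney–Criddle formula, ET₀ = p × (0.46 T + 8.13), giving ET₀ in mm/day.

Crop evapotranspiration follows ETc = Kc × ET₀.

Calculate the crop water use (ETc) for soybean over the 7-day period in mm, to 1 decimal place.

38.5 mm

ET₀ = 0.34 × (0.46 × 13.7 + 8.13) = 0.34 × 14.432 = 4.9069 mm/d
ETc = Kc × ET₀ = 1.12 × 4.9069 = 5.4957 mm/d
Over 7 days: 5.4957 × 7 = 38.470 mm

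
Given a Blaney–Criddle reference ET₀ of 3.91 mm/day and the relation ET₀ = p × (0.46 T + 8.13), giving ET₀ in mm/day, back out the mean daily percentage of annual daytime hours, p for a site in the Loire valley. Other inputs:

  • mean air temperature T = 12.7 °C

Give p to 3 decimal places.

0.280

p = ET₀ / (0.46 T + 8.13) = 3.91 / (0.46 × 12.7 + 8.13) = 3.91 / 13.972 = 0.2798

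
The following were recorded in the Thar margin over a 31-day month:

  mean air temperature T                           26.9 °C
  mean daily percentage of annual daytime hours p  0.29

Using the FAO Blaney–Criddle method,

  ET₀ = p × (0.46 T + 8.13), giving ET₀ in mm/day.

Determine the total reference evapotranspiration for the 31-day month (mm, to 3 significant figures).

ET₀ = 0.29 × (0.46 × 26.9 + 8.13) = 0.29 × 20.504 = 5.9462 mm/d
Monthly total = 5.9462 × 31 = 184.332 mm

184 mm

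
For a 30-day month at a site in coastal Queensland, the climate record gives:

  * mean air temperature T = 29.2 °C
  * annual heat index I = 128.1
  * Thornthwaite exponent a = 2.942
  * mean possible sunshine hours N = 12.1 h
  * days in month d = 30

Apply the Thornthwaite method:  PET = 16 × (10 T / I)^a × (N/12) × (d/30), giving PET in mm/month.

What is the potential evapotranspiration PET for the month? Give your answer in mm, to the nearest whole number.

182 mm

10T/I = 10 × 29.2 / 128.1 = 2.2795
(10T/I)^a = 2.2795^2.942 = 11.2918
Uncorrected PET = 16 × 11.2918 = 180.669 mm
Correction = (N/12)(d/30) = (12.1/12)(30/30) = 1.0083
PET = 180.669 × 1.0083 = 182.169 mm/month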